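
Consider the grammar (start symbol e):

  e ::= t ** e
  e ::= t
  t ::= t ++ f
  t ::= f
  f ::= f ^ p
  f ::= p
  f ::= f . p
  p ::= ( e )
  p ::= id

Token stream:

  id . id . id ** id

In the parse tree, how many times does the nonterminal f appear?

[e [t [f [f [f [p id]] . [p id]] . [p id]]] ** [e [t [f [p id]]]]]

4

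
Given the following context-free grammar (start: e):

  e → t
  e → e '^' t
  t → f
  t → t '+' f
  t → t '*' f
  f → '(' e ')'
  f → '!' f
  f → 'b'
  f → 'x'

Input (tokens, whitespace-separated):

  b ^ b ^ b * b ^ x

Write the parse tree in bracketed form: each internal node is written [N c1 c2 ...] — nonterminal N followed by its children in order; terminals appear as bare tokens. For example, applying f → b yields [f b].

e
e ^ t
e ^ t ^ t
e ^ t ^ t ^ t
t ^ t ^ t ^ t
f ^ t ^ t ^ t
b ^ t ^ t ^ t
b ^ f ^ t ^ t
b ^ b ^ t ^ t
b ^ b ^ t * f ^ t
b ^ b ^ f * f ^ t
b ^ b ^ b * f ^ t
b ^ b ^ b * b ^ t
b ^ b ^ b * b ^ f
b ^ b ^ b * b ^ x

[e [e [e [e [t [f b]]] ^ [t [f b]]] ^ [t [t [f b]] * [f b]]] ^ [t [f x]]]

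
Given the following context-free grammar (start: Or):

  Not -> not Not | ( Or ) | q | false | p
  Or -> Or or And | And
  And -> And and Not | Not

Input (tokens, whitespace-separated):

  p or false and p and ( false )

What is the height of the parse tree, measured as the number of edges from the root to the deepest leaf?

[Or [Or [And [Not p]]] or [And [And [And [Not false]] and [Not p]] and [Not ( [Or [And [Not false]]] )]]]

6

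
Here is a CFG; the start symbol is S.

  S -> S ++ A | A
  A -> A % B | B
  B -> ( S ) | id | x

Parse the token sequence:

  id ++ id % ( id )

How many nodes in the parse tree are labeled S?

[S [S [A [B id]]] ++ [A [A [B id]] % [B ( [S [A [B id]]] )]]]

3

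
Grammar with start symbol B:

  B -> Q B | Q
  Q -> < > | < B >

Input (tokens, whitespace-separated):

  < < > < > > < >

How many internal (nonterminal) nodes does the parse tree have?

[B [Q < [B [Q < >] [B [Q < >]]] >] [B [Q < >]]]

8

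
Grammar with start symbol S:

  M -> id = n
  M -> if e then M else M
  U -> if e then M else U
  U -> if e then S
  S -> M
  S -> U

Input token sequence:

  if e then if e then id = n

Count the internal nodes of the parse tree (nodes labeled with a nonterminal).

[S [U if e then [S [U if e then [S [M id = n]]]]]]

6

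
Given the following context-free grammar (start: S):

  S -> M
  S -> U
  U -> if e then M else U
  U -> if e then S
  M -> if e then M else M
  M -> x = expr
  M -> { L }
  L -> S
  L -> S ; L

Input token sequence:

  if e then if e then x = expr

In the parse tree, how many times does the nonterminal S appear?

3

[S [U if e then [S [U if e then [S [M x = expr]]]]]]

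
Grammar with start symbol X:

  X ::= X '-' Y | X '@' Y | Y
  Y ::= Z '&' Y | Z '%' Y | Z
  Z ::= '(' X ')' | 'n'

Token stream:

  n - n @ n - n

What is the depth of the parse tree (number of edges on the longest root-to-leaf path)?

6

[X [X [X [X [Y [Z n]]] - [Y [Z n]]] @ [Y [Z n]]] - [Y [Z n]]]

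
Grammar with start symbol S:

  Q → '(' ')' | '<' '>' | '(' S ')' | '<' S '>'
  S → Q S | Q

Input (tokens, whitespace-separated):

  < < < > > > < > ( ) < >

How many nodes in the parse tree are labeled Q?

6

[S [Q < [S [Q < [S [Q < >]] >]] >] [S [Q < >] [S [Q ( )] [S [Q < >]]]]]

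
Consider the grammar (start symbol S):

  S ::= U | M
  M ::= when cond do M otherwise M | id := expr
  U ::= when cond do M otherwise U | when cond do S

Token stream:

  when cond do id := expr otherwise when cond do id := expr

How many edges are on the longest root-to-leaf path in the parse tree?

5

[S [U when cond do [M id := expr] otherwise [U when cond do [S [M id := expr]]]]]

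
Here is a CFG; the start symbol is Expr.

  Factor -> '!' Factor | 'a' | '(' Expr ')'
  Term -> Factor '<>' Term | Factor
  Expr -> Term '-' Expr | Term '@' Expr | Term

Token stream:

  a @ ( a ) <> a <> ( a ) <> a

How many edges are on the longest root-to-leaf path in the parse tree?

[Expr [Term [Factor a]] @ [Expr [Term [Factor ( [Expr [Term [Factor a]]] )] <> [Term [Factor a] <> [Term [Factor ( [Expr [Term [Factor a]]] )] <> [Term [Factor a]]]]]]]

9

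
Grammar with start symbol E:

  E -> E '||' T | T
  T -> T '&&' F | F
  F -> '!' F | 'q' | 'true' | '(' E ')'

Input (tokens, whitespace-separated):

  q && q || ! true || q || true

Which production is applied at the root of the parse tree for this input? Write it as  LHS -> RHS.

E -> E '||' T

[E [E [E [E [T [T [F q]] && [F q]]] || [T [F ! [F true]]]] || [T [F q]]] || [T [F true]]]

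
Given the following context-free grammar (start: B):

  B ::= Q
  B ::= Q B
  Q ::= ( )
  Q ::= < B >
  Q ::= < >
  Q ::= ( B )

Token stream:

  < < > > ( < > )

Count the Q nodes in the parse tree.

[B [Q < [B [Q < >]] >] [B [Q ( [B [Q < >]] )]]]

4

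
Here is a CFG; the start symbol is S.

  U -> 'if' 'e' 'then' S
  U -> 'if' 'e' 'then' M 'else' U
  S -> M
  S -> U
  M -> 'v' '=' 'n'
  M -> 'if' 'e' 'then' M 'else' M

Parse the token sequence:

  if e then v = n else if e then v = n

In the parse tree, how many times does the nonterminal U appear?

2

[S [U if e then [M v = n] else [U if e then [S [M v = n]]]]]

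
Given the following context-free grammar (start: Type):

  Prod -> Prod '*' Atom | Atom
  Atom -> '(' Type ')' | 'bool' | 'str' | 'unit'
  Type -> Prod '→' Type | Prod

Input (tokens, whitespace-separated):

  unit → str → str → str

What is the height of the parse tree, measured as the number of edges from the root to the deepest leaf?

[Type [Prod [Atom unit]] → [Type [Prod [Atom str]] → [Type [Prod [Atom str]] → [Type [Prod [Atom str]]]]]]

6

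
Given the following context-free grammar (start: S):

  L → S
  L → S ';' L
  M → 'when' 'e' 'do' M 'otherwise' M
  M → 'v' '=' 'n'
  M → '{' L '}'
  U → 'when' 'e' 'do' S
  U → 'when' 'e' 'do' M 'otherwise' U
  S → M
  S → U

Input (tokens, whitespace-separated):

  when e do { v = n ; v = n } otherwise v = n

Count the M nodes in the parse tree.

[S [M when e do [M { [L [S [M v = n]] ; [L [S [M v = n]]]] }] otherwise [M v = n]]]

5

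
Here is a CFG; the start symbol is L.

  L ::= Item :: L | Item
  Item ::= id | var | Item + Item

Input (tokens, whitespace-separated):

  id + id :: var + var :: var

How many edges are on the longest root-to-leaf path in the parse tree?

[L [Item [Item id] + [Item id]] :: [L [Item [Item var] + [Item var]] :: [L [Item var]]]]

4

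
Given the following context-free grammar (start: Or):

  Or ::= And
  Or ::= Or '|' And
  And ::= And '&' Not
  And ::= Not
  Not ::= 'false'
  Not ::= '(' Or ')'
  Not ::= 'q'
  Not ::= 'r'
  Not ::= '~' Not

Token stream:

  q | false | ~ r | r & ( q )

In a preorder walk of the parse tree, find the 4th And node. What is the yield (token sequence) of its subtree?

[Or [Or [Or [Or [And [Not q]]] | [And [Not false]]] | [And [Not ~ [Not r]]]] | [And [And [Not r]] & [Not ( [Or [And [Not q]]] )]]]

r & ( q )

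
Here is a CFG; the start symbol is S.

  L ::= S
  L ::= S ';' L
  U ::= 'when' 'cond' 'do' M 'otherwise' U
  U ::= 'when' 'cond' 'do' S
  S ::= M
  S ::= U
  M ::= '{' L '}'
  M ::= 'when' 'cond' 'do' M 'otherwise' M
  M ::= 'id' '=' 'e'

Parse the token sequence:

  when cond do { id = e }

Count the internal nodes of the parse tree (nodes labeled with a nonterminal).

7

[S [U when cond do [S [M { [L [S [M id = e]]] }]]]]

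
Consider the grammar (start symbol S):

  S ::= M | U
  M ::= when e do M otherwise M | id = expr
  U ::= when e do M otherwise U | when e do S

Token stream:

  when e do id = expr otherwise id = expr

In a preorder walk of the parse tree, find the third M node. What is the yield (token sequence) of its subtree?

[S [M when e do [M id = expr] otherwise [M id = expr]]]

id = expr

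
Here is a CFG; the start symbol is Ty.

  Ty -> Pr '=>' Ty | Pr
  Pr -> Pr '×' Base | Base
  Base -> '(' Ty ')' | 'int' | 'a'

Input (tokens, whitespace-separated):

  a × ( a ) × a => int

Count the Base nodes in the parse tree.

[Ty [Pr [Pr [Pr [Base a]] × [Base ( [Ty [Pr [Base a]]] )]] × [Base a]] => [Ty [Pr [Base int]]]]

5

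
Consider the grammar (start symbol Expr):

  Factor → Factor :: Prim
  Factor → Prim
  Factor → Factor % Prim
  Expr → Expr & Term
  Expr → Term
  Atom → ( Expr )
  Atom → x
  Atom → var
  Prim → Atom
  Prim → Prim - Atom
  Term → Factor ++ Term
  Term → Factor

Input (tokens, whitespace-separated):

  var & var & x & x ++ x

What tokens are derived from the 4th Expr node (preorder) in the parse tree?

[Expr [Expr [Expr [Expr [Term [Factor [Prim [Atom var]]]]] & [Term [Factor [Prim [Atom var]]]]] & [Term [Factor [Prim [Atom x]]]]] & [Term [Factor [Prim [Atom x]]] ++ [Term [Factor [Prim [Atom x]]]]]]

var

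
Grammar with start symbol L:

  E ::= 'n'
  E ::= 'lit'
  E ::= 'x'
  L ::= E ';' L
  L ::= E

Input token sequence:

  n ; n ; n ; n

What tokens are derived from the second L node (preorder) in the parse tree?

[L [E n] ; [L [E n] ; [L [E n] ; [L [E n]]]]]

n ; n ; n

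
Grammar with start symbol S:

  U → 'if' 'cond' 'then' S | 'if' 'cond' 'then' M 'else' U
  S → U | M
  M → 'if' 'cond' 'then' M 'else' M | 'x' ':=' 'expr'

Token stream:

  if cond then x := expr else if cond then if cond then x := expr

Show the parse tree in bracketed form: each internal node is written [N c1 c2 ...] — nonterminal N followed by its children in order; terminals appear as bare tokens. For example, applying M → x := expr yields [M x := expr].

[S [U if cond then [M x := expr] else [U if cond then [S [U if cond then [S [M x := expr]]]]]]]

S
U
if cond then M else U
if cond then x := expr else U
if cond then x := expr else if cond then S
if cond then x := expr else if cond then U
if cond then x := expr else if cond then if cond then S
if cond then x := expr else if cond then if cond then M
if cond then x := expr else if cond then if cond then x := expr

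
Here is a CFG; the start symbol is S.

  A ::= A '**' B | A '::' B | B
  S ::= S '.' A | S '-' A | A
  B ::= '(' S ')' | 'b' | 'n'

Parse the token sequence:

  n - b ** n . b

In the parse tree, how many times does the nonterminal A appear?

4

[S [S [S [A [B n]]] - [A [A [B b]] ** [B n]]] . [A [B b]]]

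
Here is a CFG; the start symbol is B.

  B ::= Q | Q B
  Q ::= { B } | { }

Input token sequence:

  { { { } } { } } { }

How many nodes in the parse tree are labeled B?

[B [Q { [B [Q { [B [Q { }]] }] [B [Q { }]]] }] [B [Q { }]]]

5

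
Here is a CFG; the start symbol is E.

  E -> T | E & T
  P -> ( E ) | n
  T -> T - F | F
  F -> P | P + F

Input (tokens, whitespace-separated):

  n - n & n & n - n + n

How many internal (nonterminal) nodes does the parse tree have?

20

[E [E [E [T [T [F [P n]]] - [F [P n]]]] & [T [F [P n]]]] & [T [T [F [P n]]] - [F [P n] + [F [P n]]]]]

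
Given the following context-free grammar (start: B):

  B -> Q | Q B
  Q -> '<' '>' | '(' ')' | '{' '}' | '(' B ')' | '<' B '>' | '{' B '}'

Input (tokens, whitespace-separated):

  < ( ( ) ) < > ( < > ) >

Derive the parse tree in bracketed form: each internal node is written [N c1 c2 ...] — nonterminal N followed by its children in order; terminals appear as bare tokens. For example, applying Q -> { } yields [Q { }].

[B [Q < [B [Q ( [B [Q ( )]] )] [B [Q < >] [B [Q ( [B [Q < >]] )]]]] >]]

B
Q
< B >
< Q B >
< ( B ) B >
< ( Q ) B >
< ( ( ) ) B >
< ( ( ) ) Q B >
< ( ( ) ) < > B >
< ( ( ) ) < > Q >
< ( ( ) ) < > ( B ) >
< ( ( ) ) < > ( Q ) >
< ( ( ) ) < > ( < > ) >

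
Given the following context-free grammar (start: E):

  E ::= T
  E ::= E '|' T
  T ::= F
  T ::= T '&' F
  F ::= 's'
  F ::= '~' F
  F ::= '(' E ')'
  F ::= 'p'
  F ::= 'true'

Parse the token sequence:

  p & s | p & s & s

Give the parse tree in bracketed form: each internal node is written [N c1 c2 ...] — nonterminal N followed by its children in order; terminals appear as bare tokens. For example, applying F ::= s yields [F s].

E
E | T
T | T
T & F | T
F & F | T
p & F | T
p & s | T
p & s | T & F
p & s | T & F & F
p & s | F & F & F
p & s | p & F & F
p & s | p & s & F
p & s | p & s & s

[E [E [T [T [F p]] & [F s]]] | [T [T [T [F p]] & [F s]] & [F s]]]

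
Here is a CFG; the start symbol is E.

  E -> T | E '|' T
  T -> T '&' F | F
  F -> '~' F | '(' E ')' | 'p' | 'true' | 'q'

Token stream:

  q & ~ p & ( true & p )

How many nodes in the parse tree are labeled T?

5

[E [T [T [T [F q]] & [F ~ [F p]]] & [F ( [E [T [T [F true]] & [F p]]] )]]]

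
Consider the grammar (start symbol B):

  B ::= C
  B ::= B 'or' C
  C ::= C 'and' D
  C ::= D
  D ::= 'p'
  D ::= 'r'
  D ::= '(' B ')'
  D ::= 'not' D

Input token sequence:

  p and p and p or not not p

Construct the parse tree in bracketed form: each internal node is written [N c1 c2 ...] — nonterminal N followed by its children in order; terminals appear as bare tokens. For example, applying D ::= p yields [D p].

[B [B [C [C [C [D p]] and [D p]] and [D p]]] or [C [D not [D not [D p]]]]]

B
B or C
C or C
C and D or C
C and D and D or C
D and D and D or C
p and D and D or C
p and p and D or C
p and p and p or C
p and p and p or D
p and p and p or not D
p and p and p or not not D
p and p and p or not not p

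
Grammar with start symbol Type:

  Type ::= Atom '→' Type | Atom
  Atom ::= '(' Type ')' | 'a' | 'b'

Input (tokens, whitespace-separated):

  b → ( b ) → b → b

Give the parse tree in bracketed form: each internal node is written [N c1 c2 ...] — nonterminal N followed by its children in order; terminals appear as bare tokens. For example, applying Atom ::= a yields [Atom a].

Type
Atom → Type
b → Type
b → Atom → Type
b → ( Type ) → Type
b → ( Atom ) → Type
b → ( b ) → Type
b → ( b ) → Atom → Type
b → ( b ) → b → Type
b → ( b ) → b → Atom
b → ( b ) → b → b

[Type [Atom b] → [Type [Atom ( [Type [Atom b]] )] → [Type [Atom b] → [Type [Atom b]]]]]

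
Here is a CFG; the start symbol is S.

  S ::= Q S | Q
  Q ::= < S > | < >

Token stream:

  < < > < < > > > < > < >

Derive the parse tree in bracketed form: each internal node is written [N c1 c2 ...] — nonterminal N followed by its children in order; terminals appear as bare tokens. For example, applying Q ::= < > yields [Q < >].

[S [Q < [S [Q < >] [S [Q < [S [Q < >]] >]]] >] [S [Q < >] [S [Q < >]]]]

S
Q S
< S > S
< Q S > S
< < > S > S
< < > Q > S
< < > < S > > S
< < > < Q > > S
< < > < < > > > S
< < > < < > > > Q S
< < > < < > > > < > S
< < > < < > > > < > Q
< < > < < > > > < > < >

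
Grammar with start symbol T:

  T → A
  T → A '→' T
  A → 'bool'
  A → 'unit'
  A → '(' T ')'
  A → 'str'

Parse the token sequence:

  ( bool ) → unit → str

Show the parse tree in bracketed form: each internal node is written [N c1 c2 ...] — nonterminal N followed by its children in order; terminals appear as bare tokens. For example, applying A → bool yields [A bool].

[T [A ( [T [A bool]] )] → [T [A unit] → [T [A str]]]]

T
A → T
( T ) → T
( A ) → T
( bool ) → T
( bool ) → A → T
( bool ) → unit → T
( bool ) → unit → A
( bool ) → unit → str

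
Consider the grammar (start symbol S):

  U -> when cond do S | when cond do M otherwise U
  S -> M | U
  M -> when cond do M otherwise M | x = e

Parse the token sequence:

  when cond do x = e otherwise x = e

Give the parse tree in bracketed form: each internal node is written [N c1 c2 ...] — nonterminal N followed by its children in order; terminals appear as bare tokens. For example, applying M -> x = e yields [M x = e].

[S [M when cond do [M x = e] otherwise [M x = e]]]

S
M
when cond do M otherwise M
when cond do x = e otherwise M
when cond do x = e otherwise x = e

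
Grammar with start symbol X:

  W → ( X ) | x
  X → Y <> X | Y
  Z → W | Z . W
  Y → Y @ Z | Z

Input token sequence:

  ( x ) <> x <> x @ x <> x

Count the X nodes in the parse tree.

5

[X [Y [Z [W ( [X [Y [Z [W x]]]] )]]] <> [X [Y [Z [W x]]] <> [X [Y [Y [Z [W x]]] @ [Z [W x]]] <> [X [Y [Z [W x]]]]]]]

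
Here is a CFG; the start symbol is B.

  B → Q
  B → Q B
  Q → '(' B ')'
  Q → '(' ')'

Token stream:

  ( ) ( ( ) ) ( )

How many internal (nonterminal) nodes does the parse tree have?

[B [Q ( )] [B [Q ( [B [Q ( )]] )] [B [Q ( )]]]]

8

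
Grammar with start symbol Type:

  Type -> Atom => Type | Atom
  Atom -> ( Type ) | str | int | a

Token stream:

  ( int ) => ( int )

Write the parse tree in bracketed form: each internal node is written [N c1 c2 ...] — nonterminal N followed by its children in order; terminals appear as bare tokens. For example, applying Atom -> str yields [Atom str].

Type
Atom => Type
( Type ) => Type
( Atom ) => Type
( int ) => Type
( int ) => Atom
( int ) => ( Type )
( int ) => ( Atom )
( int ) => ( int )

[Type [Atom ( [Type [Atom int]] )] => [Type [Atom ( [Type [Atom int]] )]]]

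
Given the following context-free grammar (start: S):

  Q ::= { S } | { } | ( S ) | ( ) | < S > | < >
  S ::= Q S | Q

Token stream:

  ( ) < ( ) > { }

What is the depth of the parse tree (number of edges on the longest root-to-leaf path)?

[S [Q ( )] [S [Q < [S [Q ( )]] >] [S [Q { }]]]]

5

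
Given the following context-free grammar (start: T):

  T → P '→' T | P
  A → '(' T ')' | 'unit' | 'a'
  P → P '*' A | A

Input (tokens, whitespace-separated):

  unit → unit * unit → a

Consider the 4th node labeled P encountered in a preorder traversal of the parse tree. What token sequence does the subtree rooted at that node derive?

[T [P [A unit]] → [T [P [P [A unit]] * [A unit]] → [T [P [A a]]]]]

a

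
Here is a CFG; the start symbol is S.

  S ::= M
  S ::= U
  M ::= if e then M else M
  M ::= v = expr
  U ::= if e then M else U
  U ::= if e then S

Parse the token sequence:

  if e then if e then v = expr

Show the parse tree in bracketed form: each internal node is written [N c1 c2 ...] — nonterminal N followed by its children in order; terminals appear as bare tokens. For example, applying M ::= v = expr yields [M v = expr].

S
U
if e then S
if e then U
if e then if e then S
if e then if e then M
if e then if e then v = expr

[S [U if e then [S [U if e then [S [M v = expr]]]]]]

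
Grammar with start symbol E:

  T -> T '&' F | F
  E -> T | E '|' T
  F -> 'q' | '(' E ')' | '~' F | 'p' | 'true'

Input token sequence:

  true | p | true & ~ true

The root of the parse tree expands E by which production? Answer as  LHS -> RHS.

[E [E [E [T [F true]]] | [T [F p]]] | [T [T [F true]] & [F ~ [F true]]]]

E -> E '|' T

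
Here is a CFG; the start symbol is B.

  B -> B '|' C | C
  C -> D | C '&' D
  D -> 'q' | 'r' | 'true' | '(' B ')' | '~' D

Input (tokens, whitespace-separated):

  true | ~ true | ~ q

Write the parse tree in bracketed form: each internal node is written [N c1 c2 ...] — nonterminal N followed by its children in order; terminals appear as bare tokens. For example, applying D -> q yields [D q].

B
B | C
B | C | C
C | C | C
D | C | C
true | C | C
true | D | C
true | ~ D | C
true | ~ true | C
true | ~ true | D
true | ~ true | ~ D
true | ~ true | ~ q

[B [B [B [C [D true]]] | [C [D ~ [D true]]]] | [C [D ~ [D q]]]]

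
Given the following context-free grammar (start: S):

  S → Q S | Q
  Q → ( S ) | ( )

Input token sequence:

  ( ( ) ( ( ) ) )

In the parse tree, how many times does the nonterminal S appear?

[S [Q ( [S [Q ( )] [S [Q ( [S [Q ( )]] )]]] )]]

4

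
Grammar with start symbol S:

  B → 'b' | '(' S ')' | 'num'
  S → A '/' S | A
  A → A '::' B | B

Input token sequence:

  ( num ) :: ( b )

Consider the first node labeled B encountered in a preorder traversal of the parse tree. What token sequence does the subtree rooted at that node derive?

( num )

[S [A [A [B ( [S [A [B num]]] )]] :: [B ( [S [A [B b]]] )]]]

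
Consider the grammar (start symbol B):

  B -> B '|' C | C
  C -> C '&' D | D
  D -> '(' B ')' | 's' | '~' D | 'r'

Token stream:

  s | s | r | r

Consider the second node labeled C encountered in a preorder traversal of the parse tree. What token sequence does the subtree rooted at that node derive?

[B [B [B [B [C [D s]]] | [C [D s]]] | [C [D r]]] | [C [D r]]]

s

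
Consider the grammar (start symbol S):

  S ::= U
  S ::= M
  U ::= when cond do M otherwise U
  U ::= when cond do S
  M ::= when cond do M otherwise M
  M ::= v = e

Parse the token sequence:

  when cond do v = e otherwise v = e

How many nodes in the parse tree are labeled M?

[S [M when cond do [M v = e] otherwise [M v = e]]]

3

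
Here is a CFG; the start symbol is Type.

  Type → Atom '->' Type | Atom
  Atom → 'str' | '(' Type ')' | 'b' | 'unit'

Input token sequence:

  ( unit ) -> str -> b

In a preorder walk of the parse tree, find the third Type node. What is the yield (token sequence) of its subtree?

str -> b

[Type [Atom ( [Type [Atom unit]] )] -> [Type [Atom str] -> [Type [Atom b]]]]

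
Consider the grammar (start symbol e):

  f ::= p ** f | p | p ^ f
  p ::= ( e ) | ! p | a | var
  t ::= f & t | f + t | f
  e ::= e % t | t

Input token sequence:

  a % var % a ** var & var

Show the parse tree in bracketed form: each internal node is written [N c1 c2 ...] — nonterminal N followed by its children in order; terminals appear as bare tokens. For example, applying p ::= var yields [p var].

[e [e [e [t [f [p a]]]] % [t [f [p var]]]] % [t [f [p a] ** [f [p var]]] & [t [f [p var]]]]]

e
e % t
e % t % t
t % t % t
f % t % t
p % t % t
a % t % t
a % f % t
a % p % t
a % var % t
a % var % f & t
a % var % p ** f & t
a % var % a ** f & t
a % var % a ** p & t
a % var % a ** var & t
a % var % a ** var & f
a % var % a ** var & p
a % var % a ** var & var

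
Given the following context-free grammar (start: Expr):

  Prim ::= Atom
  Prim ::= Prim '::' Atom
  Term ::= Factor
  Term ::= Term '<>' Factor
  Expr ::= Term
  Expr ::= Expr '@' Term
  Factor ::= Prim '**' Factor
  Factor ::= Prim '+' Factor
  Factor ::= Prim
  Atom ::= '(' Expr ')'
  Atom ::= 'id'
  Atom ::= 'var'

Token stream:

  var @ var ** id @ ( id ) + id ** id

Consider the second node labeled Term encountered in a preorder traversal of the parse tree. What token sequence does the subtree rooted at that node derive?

var ** id

[Expr [Expr [Expr [Term [Factor [Prim [Atom var]]]]] @ [Term [Factor [Prim [Atom var]] ** [Factor [Prim [Atom id]]]]]] @ [Term [Factor [Prim [Atom ( [Expr [Term [Factor [Prim [Atom id]]]]] )]] + [Factor [Prim [Atom id]] ** [Factor [Prim [Atom id]]]]]]]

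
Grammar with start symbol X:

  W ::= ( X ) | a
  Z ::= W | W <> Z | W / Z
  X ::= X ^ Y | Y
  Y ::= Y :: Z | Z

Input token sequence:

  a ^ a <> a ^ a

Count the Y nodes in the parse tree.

[X [X [X [Y [Z [W a]]]] ^ [Y [Z [W a] <> [Z [W a]]]]] ^ [Y [Z [W a]]]]

3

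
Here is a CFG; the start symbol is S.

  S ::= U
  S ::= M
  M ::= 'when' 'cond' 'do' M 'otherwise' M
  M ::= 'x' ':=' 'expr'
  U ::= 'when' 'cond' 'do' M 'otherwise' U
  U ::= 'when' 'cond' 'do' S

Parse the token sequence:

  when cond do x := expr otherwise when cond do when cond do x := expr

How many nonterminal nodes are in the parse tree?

8

[S [U when cond do [M x := expr] otherwise [U when cond do [S [U when cond do [S [M x := expr]]]]]]]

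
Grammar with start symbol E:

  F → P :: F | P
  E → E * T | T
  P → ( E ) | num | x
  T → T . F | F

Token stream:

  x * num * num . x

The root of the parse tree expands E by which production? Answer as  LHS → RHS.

E → E * T

[E [E [E [T [F [P x]]]] * [T [F [P num]]]] * [T [T [F [P num]]] . [F [P x]]]]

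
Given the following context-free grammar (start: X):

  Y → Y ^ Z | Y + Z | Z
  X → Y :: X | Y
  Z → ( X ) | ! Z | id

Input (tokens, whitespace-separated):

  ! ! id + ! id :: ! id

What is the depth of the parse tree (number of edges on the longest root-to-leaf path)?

[X [Y [Y [Z ! [Z ! [Z id]]]] + [Z ! [Z id]]] :: [X [Y [Z ! [Z id]]]]]

6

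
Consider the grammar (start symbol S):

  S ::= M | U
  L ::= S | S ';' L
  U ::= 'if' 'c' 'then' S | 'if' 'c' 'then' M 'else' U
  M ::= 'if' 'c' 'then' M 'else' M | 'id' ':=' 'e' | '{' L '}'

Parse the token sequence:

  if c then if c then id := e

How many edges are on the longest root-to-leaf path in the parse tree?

[S [U if c then [S [U if c then [S [M id := e]]]]]]

6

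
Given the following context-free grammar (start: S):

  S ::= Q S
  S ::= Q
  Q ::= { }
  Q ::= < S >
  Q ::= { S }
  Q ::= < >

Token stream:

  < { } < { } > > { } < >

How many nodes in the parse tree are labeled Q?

[S [Q < [S [Q { }] [S [Q < [S [Q { }]] >]]] >] [S [Q { }] [S [Q < >]]]]

6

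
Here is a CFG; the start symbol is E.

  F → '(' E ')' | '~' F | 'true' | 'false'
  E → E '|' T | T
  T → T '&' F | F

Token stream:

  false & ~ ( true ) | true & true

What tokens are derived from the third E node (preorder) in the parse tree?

true

[E [E [T [T [F false]] & [F ~ [F ( [E [T [F true]]] )]]]] | [T [T [F true]] & [F true]]]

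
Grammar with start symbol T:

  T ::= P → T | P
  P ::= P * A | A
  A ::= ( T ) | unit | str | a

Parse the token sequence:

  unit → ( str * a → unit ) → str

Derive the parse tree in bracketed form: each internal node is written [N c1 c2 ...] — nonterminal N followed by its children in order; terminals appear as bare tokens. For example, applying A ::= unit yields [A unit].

[T [P [A unit]] → [T [P [A ( [T [P [P [A str]] * [A a]] → [T [P [A unit]]]] )]] → [T [P [A str]]]]]

T
P → T
A → T
unit → T
unit → P → T
unit → A → T
unit → ( T ) → T
unit → ( P → T ) → T
unit → ( P * A → T ) → T
unit → ( A * A → T ) → T
unit → ( str * A → T ) → T
unit → ( str * a → T ) → T
unit → ( str * a → P ) → T
unit → ( str * a → A ) → T
unit → ( str * a → unit ) → T
unit → ( str * a → unit ) → P
unit → ( str * a → unit ) → A
unit → ( str * a → unit ) → str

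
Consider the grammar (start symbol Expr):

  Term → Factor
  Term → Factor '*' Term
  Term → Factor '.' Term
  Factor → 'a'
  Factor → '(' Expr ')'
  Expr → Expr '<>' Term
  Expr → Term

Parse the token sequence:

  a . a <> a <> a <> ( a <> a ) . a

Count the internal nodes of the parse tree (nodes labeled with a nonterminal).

22

[Expr [Expr [Expr [Expr [Term [Factor a] . [Term [Factor a]]]] <> [Term [Factor a]]] <> [Term [Factor a]]] <> [Term [Factor ( [Expr [Expr [Term [Factor a]]] <> [Term [Factor a]]] )] . [Term [Factor a]]]]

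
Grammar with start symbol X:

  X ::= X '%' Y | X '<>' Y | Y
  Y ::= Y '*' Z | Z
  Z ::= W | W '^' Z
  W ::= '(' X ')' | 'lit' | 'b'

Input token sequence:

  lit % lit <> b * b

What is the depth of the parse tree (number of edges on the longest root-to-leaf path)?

[X [X [X [Y [Z [W lit]]]] % [Y [Z [W lit]]]] <> [Y [Y [Z [W b]]] * [Z [W b]]]]

6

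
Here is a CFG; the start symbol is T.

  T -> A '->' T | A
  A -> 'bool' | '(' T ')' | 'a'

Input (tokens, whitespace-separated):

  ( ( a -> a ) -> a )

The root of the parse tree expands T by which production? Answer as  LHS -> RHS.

[T [A ( [T [A ( [T [A a] -> [T [A a]]] )] -> [T [A a]]] )]]

T -> A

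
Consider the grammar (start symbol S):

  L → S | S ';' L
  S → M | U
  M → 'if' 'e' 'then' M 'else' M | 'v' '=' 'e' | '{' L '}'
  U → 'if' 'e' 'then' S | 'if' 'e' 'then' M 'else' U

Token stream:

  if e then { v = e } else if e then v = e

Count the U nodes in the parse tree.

[S [U if e then [M { [L [S [M v = e]]] }] else [U if e then [S [M v = e]]]]]

2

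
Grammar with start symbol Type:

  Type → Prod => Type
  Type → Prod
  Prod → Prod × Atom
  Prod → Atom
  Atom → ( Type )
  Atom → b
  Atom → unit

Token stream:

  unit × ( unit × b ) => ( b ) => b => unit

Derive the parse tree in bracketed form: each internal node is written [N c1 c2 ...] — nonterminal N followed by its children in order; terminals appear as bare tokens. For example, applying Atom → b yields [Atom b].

[Type [Prod [Prod [Atom unit]] × [Atom ( [Type [Prod [Prod [Atom unit]] × [Atom b]]] )]] => [Type [Prod [Atom ( [Type [Prod [Atom b]]] )]] => [Type [Prod [Atom b]] => [Type [Prod [Atom unit]]]]]]

Type
Prod => Type
Prod × Atom => Type
Atom × Atom => Type
unit × Atom => Type
unit × ( Type ) => Type
unit × ( Prod ) => Type
unit × ( Prod × Atom ) => Type
unit × ( Atom × Atom ) => Type
unit × ( unit × Atom ) => Type
unit × ( unit × b ) => Type
unit × ( unit × b ) => Prod => Type
unit × ( unit × b ) => Atom => Type
unit × ( unit × b ) => ( Type ) => Type
unit × ( unit × b ) => ( Prod ) => Type
unit × ( unit × b ) => ( Atom ) => Type
unit × ( unit × b ) => ( b ) => Type
unit × ( unit × b ) => ( b ) => Prod => Type
unit × ( unit × b ) => ( b ) => Atom => Type
unit × ( unit × b ) => ( b ) => b => Type
unit × ( unit × b ) => ( b ) => b => Prod
unit × ( unit × b ) => ( b ) => b => Atom
unit × ( unit × b ) => ( b ) => b => unit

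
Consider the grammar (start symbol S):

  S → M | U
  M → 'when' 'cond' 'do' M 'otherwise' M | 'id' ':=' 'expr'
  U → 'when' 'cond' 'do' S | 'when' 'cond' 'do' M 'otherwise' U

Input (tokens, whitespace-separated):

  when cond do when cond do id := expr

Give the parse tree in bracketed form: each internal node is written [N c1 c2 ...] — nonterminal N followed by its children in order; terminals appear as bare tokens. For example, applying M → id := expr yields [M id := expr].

[S [U when cond do [S [U when cond do [S [M id := expr]]]]]]

S
U
when cond do S
when cond do U
when cond do when cond do S
when cond do when cond do M
when cond do when cond do id := expr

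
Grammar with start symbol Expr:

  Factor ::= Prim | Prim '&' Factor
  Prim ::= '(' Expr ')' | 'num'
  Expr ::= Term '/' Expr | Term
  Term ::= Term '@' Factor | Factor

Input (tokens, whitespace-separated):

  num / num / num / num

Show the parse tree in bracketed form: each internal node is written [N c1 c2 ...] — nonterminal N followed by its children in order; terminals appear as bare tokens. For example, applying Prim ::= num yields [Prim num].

Expr
Term / Expr
Factor / Expr
Prim / Expr
num / Expr
num / Term / Expr
num / Factor / Expr
num / Prim / Expr
num / num / Expr
num / num / Term / Expr
num / num / Factor / Expr
num / num / Prim / Expr
num / num / num / Expr
num / num / num / Term
num / num / num / Factor
num / num / num / Prim
num / num / num / num

[Expr [Term [Factor [Prim num]]] / [Expr [Term [Factor [Prim num]]] / [Expr [Term [Factor [Prim num]]] / [Expr [Term [Factor [Prim num]]]]]]]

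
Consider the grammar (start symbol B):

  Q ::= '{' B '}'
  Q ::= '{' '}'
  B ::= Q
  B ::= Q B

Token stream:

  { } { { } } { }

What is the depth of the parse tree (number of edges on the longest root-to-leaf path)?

[B [Q { }] [B [Q { [B [Q { }]] }] [B [Q { }]]]]

5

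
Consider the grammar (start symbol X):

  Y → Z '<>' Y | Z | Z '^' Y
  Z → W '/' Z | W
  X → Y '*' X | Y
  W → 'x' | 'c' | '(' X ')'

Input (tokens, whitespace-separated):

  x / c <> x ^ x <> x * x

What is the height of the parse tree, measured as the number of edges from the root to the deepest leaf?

[X [Y [Z [W x] / [Z [W c]]] <> [Y [Z [W x]] ^ [Y [Z [W x]] <> [Y [Z [W x]]]]]] * [X [Y [Z [W x]]]]]

7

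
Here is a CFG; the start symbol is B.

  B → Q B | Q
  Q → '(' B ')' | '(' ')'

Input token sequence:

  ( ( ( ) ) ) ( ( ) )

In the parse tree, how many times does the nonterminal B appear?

[B [Q ( [B [Q ( [B [Q ( )]] )]] )] [B [Q ( [B [Q ( )]] )]]]

5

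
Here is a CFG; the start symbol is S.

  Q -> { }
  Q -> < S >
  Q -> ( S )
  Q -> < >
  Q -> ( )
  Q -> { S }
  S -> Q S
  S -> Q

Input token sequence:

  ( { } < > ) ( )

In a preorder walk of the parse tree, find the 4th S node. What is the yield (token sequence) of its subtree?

( )

[S [Q ( [S [Q { }] [S [Q < >]]] )] [S [Q ( )]]]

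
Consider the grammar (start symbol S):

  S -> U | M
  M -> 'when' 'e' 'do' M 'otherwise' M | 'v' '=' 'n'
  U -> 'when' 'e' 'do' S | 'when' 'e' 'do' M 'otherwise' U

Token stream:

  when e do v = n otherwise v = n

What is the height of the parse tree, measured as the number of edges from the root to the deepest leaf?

[S [M when e do [M v = n] otherwise [M v = n]]]

3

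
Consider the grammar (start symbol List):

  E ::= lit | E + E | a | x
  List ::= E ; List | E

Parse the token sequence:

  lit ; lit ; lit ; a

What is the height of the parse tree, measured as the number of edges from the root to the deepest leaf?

[List [E lit] ; [List [E lit] ; [List [E lit] ; [List [E a]]]]]

5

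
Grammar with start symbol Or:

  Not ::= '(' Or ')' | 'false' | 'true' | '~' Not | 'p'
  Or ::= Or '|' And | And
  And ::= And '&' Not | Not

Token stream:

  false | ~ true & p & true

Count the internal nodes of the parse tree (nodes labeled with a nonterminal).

11

[Or [Or [And [Not false]]] | [And [And [And [Not ~ [Not true]]] & [Not p]] & [Not true]]]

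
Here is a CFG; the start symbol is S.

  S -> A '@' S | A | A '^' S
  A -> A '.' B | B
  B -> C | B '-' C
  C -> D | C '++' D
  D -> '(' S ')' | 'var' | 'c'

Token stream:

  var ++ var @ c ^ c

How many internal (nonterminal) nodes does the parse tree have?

[S [A [B [C [C [D var]] ++ [D var]]]] @ [S [A [B [C [D c]]]] ^ [S [A [B [C [D c]]]]]]]

17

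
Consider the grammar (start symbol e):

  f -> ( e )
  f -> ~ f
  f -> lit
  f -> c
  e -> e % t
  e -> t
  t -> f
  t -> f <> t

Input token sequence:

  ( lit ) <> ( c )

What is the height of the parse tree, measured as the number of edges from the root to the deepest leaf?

7

[e [t [f ( [e [t [f lit]]] )] <> [t [f ( [e [t [f c]]] )]]]]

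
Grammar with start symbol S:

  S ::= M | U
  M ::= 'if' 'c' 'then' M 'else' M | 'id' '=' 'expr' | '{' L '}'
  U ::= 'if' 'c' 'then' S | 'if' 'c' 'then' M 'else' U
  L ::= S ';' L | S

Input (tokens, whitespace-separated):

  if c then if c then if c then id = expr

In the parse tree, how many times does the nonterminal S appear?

[S [U if c then [S [U if c then [S [U if c then [S [M id = expr]]]]]]]]

4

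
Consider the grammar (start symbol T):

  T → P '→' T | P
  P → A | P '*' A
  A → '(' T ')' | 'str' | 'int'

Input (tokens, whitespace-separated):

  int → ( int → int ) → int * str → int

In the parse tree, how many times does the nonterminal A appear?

7

[T [P [A int]] → [T [P [A ( [T [P [A int]] → [T [P [A int]]]] )]] → [T [P [P [A int]] * [A str]] → [T [P [A int]]]]]]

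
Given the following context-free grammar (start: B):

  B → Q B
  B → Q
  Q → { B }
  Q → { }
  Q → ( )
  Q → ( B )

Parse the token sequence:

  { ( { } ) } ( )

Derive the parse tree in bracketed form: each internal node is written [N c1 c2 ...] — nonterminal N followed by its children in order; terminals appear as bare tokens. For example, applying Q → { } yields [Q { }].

[B [Q { [B [Q ( [B [Q { }]] )]] }] [B [Q ( )]]]

B
Q B
{ B } B
{ Q } B
{ ( B ) } B
{ ( Q ) } B
{ ( { } ) } B
{ ( { } ) } Q
{ ( { } ) } ( )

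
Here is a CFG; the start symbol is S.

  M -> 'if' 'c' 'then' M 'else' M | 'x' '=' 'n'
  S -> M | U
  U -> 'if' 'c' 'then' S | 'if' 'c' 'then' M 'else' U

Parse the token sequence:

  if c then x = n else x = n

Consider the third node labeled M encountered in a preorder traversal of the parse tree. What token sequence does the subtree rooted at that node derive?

x = n

[S [M if c then [M x = n] else [M x = n]]]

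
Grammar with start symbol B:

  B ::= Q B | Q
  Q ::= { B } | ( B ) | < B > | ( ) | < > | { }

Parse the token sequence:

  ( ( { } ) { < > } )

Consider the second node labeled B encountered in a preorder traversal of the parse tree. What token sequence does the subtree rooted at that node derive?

[B [Q ( [B [Q ( [B [Q { }]] )] [B [Q { [B [Q < >]] }]]] )]]

( { } ) { < > }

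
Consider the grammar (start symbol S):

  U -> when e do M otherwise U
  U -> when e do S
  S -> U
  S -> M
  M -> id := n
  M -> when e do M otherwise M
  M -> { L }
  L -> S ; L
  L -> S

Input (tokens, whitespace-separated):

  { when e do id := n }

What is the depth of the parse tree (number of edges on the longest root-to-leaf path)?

7

[S [M { [L [S [U when e do [S [M id := n]]]]] }]]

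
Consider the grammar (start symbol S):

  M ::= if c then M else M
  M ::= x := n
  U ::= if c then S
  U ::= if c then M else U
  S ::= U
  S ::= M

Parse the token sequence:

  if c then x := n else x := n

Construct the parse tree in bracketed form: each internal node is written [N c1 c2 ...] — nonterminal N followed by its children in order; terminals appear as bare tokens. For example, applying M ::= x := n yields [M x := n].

[S [M if c then [M x := n] else [M x := n]]]

S
M
if c then M else M
if c then x := n else M
if c then x := n else x := n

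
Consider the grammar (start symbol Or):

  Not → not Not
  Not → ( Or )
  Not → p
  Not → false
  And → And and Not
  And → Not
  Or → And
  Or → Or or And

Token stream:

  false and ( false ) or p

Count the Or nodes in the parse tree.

[Or [Or [And [And [Not false]] and [Not ( [Or [And [Not false]]] )]]] or [And [Not p]]]

3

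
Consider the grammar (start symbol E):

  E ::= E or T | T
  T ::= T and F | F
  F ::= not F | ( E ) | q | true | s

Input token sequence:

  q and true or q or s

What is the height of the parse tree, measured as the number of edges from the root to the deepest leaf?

6

[E [E [E [T [T [F q]] and [F true]]] or [T [F q]]] or [T [F s]]]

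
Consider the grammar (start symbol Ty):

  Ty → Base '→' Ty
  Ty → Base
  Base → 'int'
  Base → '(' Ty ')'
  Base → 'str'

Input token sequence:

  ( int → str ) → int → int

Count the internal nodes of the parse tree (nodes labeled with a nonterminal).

10

[Ty [Base ( [Ty [Base int] → [Ty [Base str]]] )] → [Ty [Base int] → [Ty [Base int]]]]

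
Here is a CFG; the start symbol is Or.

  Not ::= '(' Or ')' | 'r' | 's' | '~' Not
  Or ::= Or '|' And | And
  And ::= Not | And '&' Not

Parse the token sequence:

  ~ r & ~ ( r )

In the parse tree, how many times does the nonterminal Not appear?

5

[Or [And [And [Not ~ [Not r]]] & [Not ~ [Not ( [Or [And [Not r]]] )]]]]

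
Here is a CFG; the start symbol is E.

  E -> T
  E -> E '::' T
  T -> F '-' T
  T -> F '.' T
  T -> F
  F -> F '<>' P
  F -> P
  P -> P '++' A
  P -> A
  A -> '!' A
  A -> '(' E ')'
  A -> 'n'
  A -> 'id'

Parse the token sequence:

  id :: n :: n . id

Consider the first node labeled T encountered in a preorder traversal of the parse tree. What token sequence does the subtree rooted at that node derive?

id

[E [E [E [T [F [P [A id]]]]] :: [T [F [P [A n]]]]] :: [T [F [P [A n]]] . [T [F [P [A id]]]]]]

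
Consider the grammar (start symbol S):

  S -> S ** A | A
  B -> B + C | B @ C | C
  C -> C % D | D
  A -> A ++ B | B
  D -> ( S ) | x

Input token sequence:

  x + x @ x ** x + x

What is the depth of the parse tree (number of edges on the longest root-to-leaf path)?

8

[S [S [A [B [B [B [C [D x]]] + [C [D x]]] @ [C [D x]]]]] ** [A [B [B [C [D x]]] + [C [D x]]]]]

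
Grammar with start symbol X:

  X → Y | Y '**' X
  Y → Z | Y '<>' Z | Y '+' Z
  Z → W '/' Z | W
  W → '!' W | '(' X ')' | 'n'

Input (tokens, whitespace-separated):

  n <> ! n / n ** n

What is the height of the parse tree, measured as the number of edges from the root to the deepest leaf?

5

[X [Y [Y [Z [W n]]] <> [Z [W ! [W n]] / [Z [W n]]]] ** [X [Y [Z [W n]]]]]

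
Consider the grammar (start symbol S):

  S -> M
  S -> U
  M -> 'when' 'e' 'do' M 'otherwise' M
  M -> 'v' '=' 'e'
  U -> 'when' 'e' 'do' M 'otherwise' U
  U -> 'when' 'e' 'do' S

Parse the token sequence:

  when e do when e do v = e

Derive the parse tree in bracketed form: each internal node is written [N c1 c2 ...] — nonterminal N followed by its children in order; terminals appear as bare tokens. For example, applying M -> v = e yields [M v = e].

S
U
when e do S
when e do U
when e do when e do S
when e do when e do M
when e do when e do v = e

[S [U when e do [S [U when e do [S [M v = e]]]]]]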